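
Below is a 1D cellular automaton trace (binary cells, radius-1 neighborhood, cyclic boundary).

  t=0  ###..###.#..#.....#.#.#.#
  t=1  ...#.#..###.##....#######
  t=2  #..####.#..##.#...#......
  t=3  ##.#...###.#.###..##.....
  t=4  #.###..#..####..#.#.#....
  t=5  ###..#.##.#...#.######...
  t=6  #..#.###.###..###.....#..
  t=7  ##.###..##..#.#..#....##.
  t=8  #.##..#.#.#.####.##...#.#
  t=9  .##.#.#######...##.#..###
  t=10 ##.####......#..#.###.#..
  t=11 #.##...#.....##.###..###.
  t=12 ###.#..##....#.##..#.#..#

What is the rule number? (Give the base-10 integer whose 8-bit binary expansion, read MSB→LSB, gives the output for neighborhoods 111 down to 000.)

60

  ###|.  b7=0 t=0,i=0
  ##.|.  b6=0 t=0,i=2
  #.#|#  b5=1 t=0,i=8
  #..|#  b4=1 t=0,i=3
  .##|#  b3=1 t=0,i=5
  .#.|#  b2=1 t=0,i=9
  ..#|.  b1=0 t=0,i=4
  ...|.  b0=0 t=0,i=14
  bits 00111100 = 60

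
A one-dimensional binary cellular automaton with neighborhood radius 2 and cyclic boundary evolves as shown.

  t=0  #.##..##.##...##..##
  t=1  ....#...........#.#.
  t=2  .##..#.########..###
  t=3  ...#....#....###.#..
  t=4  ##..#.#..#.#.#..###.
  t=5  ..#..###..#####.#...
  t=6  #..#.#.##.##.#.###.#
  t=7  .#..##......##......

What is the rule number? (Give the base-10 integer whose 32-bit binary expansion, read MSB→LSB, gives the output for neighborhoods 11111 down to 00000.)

  nb #####: next=.  (t=2,i=9, bit31=0)
  nb ####.: next=#  (t=2,i=13, bit30=1)
  nb ###.#: next=.  (t=0,i=0, bit29=0)
  nb ###..: next=#  (t=2,i=14, bit28=1)
  nb ##.##: next=.  (t=0,i=1, bit27=0)
  nb ##.#.: next=#  (t=3,i=16, bit26=1)
  nb ##..#: next=#  (t=0,i=4, bit25=1)
  nb ##...: next=.  (t=0,i=11, bit24=0)
  nb #.###: next=.  (t=2,i=7, bit23=0)
  nb #.##.: next=.  (t=0,i=2, bit22=0)
  nb #.#.#: next=#  (t=4,i=11, bit21=1)
  nb #.#..: next=#  (t=1,i=18, bit20=1)
  nb #..##: next=.  (t=0,i=5, bit19=0)
  nb #..#.: next=.  (t=2,i=4, bit18=0)
  nb #...#: next=.  (t=0,i=12, bit17=0)
  nb #....: next=.  (t=1,i=0, bit16=0)
  nb .####: next=#  (t=2,i=8, bit15=1)
  nb .###.: next=.  (t=0,i=19, bit14=0)
  nb .##.#: next=.  (t=0,i=7, bit13=0)
  nb .##..: next=.  (t=0,i=3, bit12=0)
  nb .#.##: next=.  (t=2,i=6, bit11=0)
  nb .#.#.: next=#  (t=1,i=17, bit10=1)
  nb .#..#: next=#  (t=4,i=7, bit9=1)
  nb .#...: next=#  (t=1,i=5, bit8=1)
  nb ..###: next=#  (t=0,i=18, bit7=1)
  nb ..##.: next=.  (t=0,i=6, bit6=0)
  nb ..#.#: next=.  (t=1,i=16, bit5=0)
  nb ..#..: next=.  (t=1,i=4, bit4=0)
  nb ...##: next=.  (t=0,i=13, bit3=0)
  nb ...#.: next=.  (t=1,i=3, bit2=0)
  nb ....#: next=#  (t=1,i=2, bit1=1)
  nb .....: next=#  (t=1,i=1, bit0=1)
  bits 01010110001100001000011110000011 = 1446020995

1446020995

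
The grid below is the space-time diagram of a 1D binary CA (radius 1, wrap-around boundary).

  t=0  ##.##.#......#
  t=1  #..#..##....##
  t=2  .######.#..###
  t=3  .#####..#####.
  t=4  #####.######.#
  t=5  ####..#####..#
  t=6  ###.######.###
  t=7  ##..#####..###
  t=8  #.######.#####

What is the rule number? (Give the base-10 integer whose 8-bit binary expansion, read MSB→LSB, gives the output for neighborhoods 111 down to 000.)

  ###|#  b7=1 t=0,i=0
  ##.|.  b6=0 t=0,i=1
  #.#|.  b5=0 t=0,i=2
  #..|#  b4=1 t=0,i=7
  .##|#  b3=1 t=0,i=3
  .#.|#  b2=1 t=0,i=6
  ..#|#  b1=1 t=0,i=12
  ...|.  b0=0 t=0,i=8
  bits 10011110 = 158

158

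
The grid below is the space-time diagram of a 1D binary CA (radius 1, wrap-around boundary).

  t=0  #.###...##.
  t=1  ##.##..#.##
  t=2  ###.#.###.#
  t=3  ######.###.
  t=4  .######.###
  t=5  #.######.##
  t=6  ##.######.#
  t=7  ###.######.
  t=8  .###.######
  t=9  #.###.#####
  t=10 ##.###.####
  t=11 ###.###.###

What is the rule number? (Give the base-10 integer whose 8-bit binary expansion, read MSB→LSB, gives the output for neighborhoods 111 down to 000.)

230

  ### -> #   bit 7 = 1  t=0,i=3
  ##. -> #   bit 6 = 1  t=0,i=4
  #.# -> #   bit 5 = 1  t=0,i=1
  #.. -> .   bit 4 = 0  t=0,i=5
  .## -> .   bit 3 = 0  t=0,i=2
  .#. -> #   bit 2 = 1  t=0,i=0
  ..# -> #   bit 1 = 1  t=0,i=7
  ... -> .   bit 0 = 0  t=0,i=6
  bits 11100110 = 230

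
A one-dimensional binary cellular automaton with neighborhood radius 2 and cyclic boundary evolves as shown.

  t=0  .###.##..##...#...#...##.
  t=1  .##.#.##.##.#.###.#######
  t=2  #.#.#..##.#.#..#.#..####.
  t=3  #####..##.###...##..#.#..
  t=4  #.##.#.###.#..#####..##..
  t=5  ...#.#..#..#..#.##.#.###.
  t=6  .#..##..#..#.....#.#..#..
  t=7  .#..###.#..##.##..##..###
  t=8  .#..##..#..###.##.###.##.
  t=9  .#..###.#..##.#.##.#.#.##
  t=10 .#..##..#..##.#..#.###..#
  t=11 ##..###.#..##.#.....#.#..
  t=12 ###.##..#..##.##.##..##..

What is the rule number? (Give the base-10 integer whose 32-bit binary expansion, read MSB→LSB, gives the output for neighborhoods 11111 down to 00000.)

3392304603

  ##### -> #   bit 31 = 1  t=1,i=20
  ####. -> #   bit 30 = 1  t=1,i=23
  ###.# -> .   bit 29 = 0  t=0,i=3
  ###.. -> .   bit 28 = 0  t=3,i=4
  ##.## -> #   bit 27 = 1  t=0,i=4
  ##.#. -> .   bit 26 = 0  t=1,i=3
  ##..# -> #   bit 25 = 1  t=0,i=7
  ##... -> .   bit 24 = 0  t=0,i=11
  #.### -> .   bit 23 = 0  t=1,i=14
  #.##. -> .   bit 22 = 0  t=0,i=5
  #.#.# -> #   bit 21 = 1  t=1,i=4
  #.#.. -> #   bit 20 = 1  t=2,i=4
  #..## -> .   bit 19 = 0  t=0,i=0
  #..#. -> .   bit 18 = 0  t=2,i=14
  #...# -> #   bit 17 = 1  t=0,i=12
  #.... -> .   bit 16 = 0  t=5,i=0
  .#### -> .   bit 15 = 0  t=1,i=19
  .###. -> #   bit 14 = 1  t=0,i=2
  .##.# -> #   bit 13 = 1  t=1,i=2
  .##.. -> #   bit 12 = 1  t=0,i=6
  .#.## -> .   bit 11 = 0  t=1,i=5
  .#.#. -> #   bit 10 = 1  t=2,i=1
  .#..# -> .   bit 9 = 0  t=2,i=5
  .#... -> #   bit 8 = 1  t=0,i=15
  ..### -> #   bit 7 = 1  t=0,i=1
  ..##. -> #   bit 6 = 1  t=0,i=9
  ..#.# -> .   bit 5 = 0  t=2,i=15
  ..#.. -> #   bit 4 = 1  t=0,i=14
  ...## -> #   bit 3 = 1  t=0,i=21
  ...#. -> .   bit 2 = 0  t=0,i=13
  ....# -> #   bit 1 = 1  t=5,i=1
  ..... -> #   bit 0 = 1  t=6,i=14
  bits 11001010001100100111010111011011 = 3392304603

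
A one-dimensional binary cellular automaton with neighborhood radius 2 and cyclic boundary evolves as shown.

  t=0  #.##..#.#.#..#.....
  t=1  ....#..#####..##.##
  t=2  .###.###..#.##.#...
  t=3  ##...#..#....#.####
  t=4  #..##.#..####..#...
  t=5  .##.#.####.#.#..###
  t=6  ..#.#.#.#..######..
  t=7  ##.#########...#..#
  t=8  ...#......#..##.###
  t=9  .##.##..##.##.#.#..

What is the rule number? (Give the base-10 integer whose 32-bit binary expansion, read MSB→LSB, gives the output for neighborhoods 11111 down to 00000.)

  ##### -> .   bit 31 = 0  t=1,i=9
  ####. -> #   bit 30 = 1  t=1,i=10
  ###.# -> .   bit 29 = 0  t=2,i=3
  ###.. -> .   bit 28 = 0  t=1,i=11
  ##.## -> .   bit 27 = 0  t=1,i=16
  ##.#. -> .   bit 26 = 0  t=2,i=14
  ##..# -> #   bit 25 = 1  t=0,i=4
  ##... -> .   bit 24 = 0  t=1,i=0
  #.### -> #   bit 23 = 1  t=2,i=5
  #.##. -> .   bit 22 = 0  t=0,i=2
  #.#.# -> #   bit 21 = 1  t=0,i=8
  #.#.. -> #   bit 20 = 1  t=0,i=10
  #..## -> #   bit 19 = 1  t=1,i=6
  #..#. -> .   bit 18 = 0  t=0,i=5
  #...# -> #   bit 17 = 1  t=3,i=3
  #.... -> #   bit 16 = 1  t=0,i=15
  .#### -> .   bit 15 = 0  t=1,i=8
  .###. -> .   bit 14 = 0  t=2,i=2
  .##.# -> #   bit 13 = 1  t=1,i=15
  .##.. -> .   bit 12 = 0  t=0,i=3
  .#.## -> .   bit 11 = 0  t=0,i=1
  .#.#. -> #   bit 10 = 1  t=0,i=7
  .#..# -> #   bit 9 = 1  t=0,i=11
  .#... -> #   bit 8 = 1  t=0,i=14
  ..### -> #   bit 7 = 1  t=1,i=7
  ..##. -> .   bit 6 = 0  t=1,i=14
  ..#.# -> .   bit 5 = 0  t=0,i=0
  ..#.. -> .   bit 4 = 0  t=0,i=13
  ...## -> #   bit 3 = 1  t=2,i=0
  ...#. -> #   bit 2 = 1  t=0,i=18
  ....# -> #   bit 1 = 1  t=0,i=17
  ..... -> .   bit 0 = 0  t=0,i=16
  bits 01000010101110110010011110001110 = 1119561614

1119561614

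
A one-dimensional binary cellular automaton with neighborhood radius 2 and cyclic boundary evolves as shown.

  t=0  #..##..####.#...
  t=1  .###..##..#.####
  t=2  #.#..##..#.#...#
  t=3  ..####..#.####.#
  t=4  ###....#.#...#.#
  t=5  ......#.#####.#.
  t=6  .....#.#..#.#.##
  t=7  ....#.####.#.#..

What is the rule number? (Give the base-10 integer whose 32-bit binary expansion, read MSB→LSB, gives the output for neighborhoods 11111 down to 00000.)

  ##### -> #   bit 31 = 1  t=5,i=10
  ####. -> .   bit 30 = 0  t=0,i=9
  ###.# -> #   bit 29 = 1  t=0,i=10
  ###.. -> .   bit 28 = 0  t=1,i=3
  ##.## -> #   bit 27 = 1  t=1,i=0
  ##.#. -> .   bit 26 = 0  t=0,i=11
  ##..# -> .   bit 25 = 0  t=0,i=5
  ##... -> .   bit 24 = 0  t=4,i=3
  #.### -> .   bit 23 = 0  t=1,i=1
  #.##. -> .   bit 22 = 0  t=6,i=14
  #.#.# -> .   bit 21 = 0  t=6,i=12
  #.#.. -> #   bit 20 = 1  t=0,i=12
  #..## -> #   bit 19 = 1  t=0,i=2
  #..#. -> #   bit 18 = 1  t=1,i=9
  #...# -> #   bit 17 = 1  t=0,i=14
  #.... -> .   bit 16 = 0  t=4,i=4
  .#### -> .   bit 15 = 0  t=0,i=8
  .###. -> #   bit 14 = 1  t=1,i=2
  .##.# -> .   bit 13 = 0  t=2,i=0
  .##.. -> .   bit 12 = 0  t=0,i=4
  .#.## -> #   bit 11 = 1  t=1,i=11
  .#.#. -> #   bit 10 = 1  t=2,i=10
  .#..# -> #   bit 9 = 1  t=0,i=1
  .#... -> #   bit 8 = 1  t=0,i=13
  ..### -> #   bit 7 = 1  t=0,i=7
  ..##. -> #   bit 6 = 1  t=0,i=3
  ..#.# -> .   bit 5 = 0  t=1,i=10
  ..#.. -> .   bit 4 = 0  t=0,i=0
  ...## -> .   bit 3 = 0  t=2,i=14
  ...#. -> #   bit 2 = 1  t=0,i=15
  ....# -> .   bit 1 = 0  t=4,i=5
  ..... -> .   bit 0 = 0  t=5,i=1
  bits 10101000000111100100111111000100 = 2820558788

2820558788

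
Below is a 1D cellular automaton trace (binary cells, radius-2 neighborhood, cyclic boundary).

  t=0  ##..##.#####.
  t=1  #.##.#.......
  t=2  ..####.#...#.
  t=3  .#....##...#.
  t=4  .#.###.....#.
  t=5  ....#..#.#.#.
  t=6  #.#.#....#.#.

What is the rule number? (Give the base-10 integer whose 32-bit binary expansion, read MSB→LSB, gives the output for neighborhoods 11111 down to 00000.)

108617754

  [31] ##### => .  t=0,i=9
  [30] ####. => .  t=0,i=10
  [29] ###.# => .  t=0,i=11
  [28] ###.. => .  t=4,i=5
  [27] ##.## => .  t=0,i=6
  [26] ##.#. => #  t=1,i=4
  [25] ##..# => #  t=0,i=2
  [24] ##... => .  t=3,i=8
  [23] #.### => .  t=0,i=7
  [22] #.##. => #  t=0,i=0
  [21] #.#.# => #  t=5,i=9
  [20] #.#.. => #  t=1,i=5
  [19] #..## => #  t=0,i=3
  [18] #..#. => .  t=3,i=0
  [17] #...# => .  t=2,i=0
  [16] #.... => #  t=1,i=7
  [15] .#### => .  t=0,i=8
  [14] .###. => #  t=4,i=4
  [13] .##.# => #  t=0,i=5
  [12] .##.. => .  t=0,i=1
  [11] .#.## => .  t=1,i=1
  [10] .#.#. => .  t=5,i=8
  [9] .#..# => .  t=3,i=12
  [8] .#... => .  t=1,i=6
  [7] ..### => .  t=2,i=2
  [6] ..##. => .  t=0,i=4
  [5] ..#.# => .  t=1,i=0
  [4] ..#.. => #  t=2,i=11
  [3] ...## => #  t=2,i=1
  [2] ...#. => .  t=1,i=12
  [1] ....# => #  t=1,i=11
  [0] ..... => .  t=1,i=8
  bits 00000110011110010110000000011010 = 108617754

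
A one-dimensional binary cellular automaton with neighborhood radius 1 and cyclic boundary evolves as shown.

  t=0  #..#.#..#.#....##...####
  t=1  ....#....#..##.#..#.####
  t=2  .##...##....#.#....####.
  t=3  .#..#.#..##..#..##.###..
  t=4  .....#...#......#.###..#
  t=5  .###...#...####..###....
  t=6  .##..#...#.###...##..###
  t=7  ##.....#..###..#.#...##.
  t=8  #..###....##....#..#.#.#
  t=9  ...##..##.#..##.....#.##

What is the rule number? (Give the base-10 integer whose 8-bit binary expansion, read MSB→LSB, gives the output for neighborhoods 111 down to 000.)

169

  nb ###: next=#  (t=0,i=21, bit7=1)
  nb ##.: next=.  (t=0,i=0, bit6=0)
  nb #.#: next=#  (t=0,i=4, bit5=1)
  nb #..: next=.  (t=0,i=1, bit4=0)
  nb .##: next=#  (t=0,i=15, bit3=1)
  nb .#.: next=.  (t=0,i=3, bit2=0)
  nb ..#: next=.  (t=0,i=2, bit1=0)
  nb ...: next=#  (t=0,i=12, bit0=1)
  bits 10101001 = 169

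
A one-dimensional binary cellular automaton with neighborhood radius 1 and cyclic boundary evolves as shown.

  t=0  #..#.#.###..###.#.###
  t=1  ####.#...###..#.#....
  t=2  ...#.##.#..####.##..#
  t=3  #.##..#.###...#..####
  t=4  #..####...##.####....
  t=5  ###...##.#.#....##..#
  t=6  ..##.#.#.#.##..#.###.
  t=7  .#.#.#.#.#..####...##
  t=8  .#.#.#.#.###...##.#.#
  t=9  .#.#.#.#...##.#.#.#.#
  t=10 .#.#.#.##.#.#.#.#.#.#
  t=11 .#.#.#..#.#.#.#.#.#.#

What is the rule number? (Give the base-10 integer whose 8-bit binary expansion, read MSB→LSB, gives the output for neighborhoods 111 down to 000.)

86

  ### -> .   bit 7 = 0  t=0,i=8
  ##. -> #   bit 6 = 1  t=0,i=0
  #.# -> .   bit 5 = 0  t=0,i=4
  #.. -> #   bit 4 = 1  t=0,i=1
  .## -> .   bit 3 = 0  t=0,i=7
  .#. -> #   bit 2 = 1  t=0,i=3
  ..# -> #   bit 1 = 1  t=0,i=2
  ... -> .   bit 0 = 0  t=1,i=7
  bits 01010110 = 86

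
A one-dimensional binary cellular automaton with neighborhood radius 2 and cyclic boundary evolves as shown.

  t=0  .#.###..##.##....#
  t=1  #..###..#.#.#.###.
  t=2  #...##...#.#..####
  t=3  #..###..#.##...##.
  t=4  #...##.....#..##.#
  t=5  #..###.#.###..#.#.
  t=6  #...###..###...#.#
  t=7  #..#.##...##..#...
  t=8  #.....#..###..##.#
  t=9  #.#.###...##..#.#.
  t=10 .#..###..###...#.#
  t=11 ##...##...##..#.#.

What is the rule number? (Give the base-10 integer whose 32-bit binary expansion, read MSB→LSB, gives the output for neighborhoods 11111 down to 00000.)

  [31] ##### => #  t=2,i=16
  [30] ####. => .  t=2,i=17
  [29] ###.# => #  t=1,i=16
  [28] ###.. => #  t=0,i=5
  [27] ##.## => #  t=0,i=10
  [26] ##.#. => #  t=1,i=17
  [25] ##..# => .  t=0,i=6
  [24] ##... => .  t=0,i=13
  [23] #.### => #  t=0,i=3
  [22] #.##. => .  t=0,i=11
  [21] #.#.# => .  t=0,i=1
  [20] #.#.. => #  t=1,i=0
  [19] #..## => .  t=0,i=7
  [18] #..#. => .  t=1,i=7
  [17] #...# => .  t=2,i=2
  [16] #.... => #  t=0,i=14
  [15] .#### => #  t=2,i=15
  [14] .###. => #  t=0,i=4
  [13] .##.# => .  t=0,i=9
  [12] .##.. => #  t=0,i=12
  [11] .#.## => .  t=0,i=2
  [10] .#.#. => #  t=0,i=0
  [9] .#..# => .  t=1,i=1
  [8] .#... => #  t=7,i=15
  [7] ..### => .  t=1,i=3
  [6] ..##. => #  t=0,i=8
  [5] ..#.# => .  t=0,i=17
  [4] ..#.. => #  t=4,i=11
  [3] ...## => #  t=2,i=3
  [2] ...#. => #  t=0,i=16
  [1] ....# => #  t=0,i=15
  [0] ..... => .  t=4,i=8
  bits 10111100100100011101010101011110 = 3163673950

3163673950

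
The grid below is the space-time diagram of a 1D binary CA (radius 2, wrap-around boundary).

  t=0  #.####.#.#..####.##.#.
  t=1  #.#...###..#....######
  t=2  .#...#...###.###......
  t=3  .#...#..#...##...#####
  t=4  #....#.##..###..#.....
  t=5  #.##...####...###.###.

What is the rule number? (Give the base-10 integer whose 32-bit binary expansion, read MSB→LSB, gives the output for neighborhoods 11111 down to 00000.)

  ##### -> .   bit 31 = 0  t=1,i=18
  ####. -> .   bit 30 = 0  t=0,i=4
  ###.# -> .   bit 29 = 0  t=0,i=5
  ###.. -> .   bit 28 = 0  t=1,i=8
  ##.## -> #   bit 27 = 1  t=0,i=16
  ##.#. -> #   bit 26 = 1  t=0,i=6
  ##..# -> #   bit 25 = 1  t=1,i=9
  ##... -> .   bit 24 = 0  t=2,i=16
  #.### -> #   bit 23 = 1  t=0,i=2
  #.##. -> #   bit 22 = 1  t=0,i=17
  #.#.# -> #   bit 21 = 1  t=0,i=0
  #.#.. -> .   bit 20 = 0  t=0,i=9
  #..## -> #   bit 19 = 1  t=0,i=11
  #..#. -> #   bit 18 = 1  t=1,i=10
  #...# -> .   bit 17 = 0  t=1,i=4
  #.... -> #   bit 16 = 1  t=1,i=13
  .#### -> .   bit 15 = 0  t=0,i=3
  .###. -> .   bit 14 = 0  t=1,i=7
  .##.# -> #   bit 13 = 1  t=0,i=18
  .##.. -> #   bit 12 = 1  t=3,i=13
  .#.## -> .   bit 11 = 0  t=0,i=1
  .#.#. -> #   bit 10 = 1  t=0,i=8
  .#..# -> .   bit 9 = 0  t=0,i=10
  .#... -> .   bit 8 = 0  t=1,i=3
  ..### -> .   bit 7 = 0  t=0,i=12
  ..##. -> #   bit 6 = 1  t=3,i=12
  ..#.# -> .   bit 5 = 0  t=4,i=5
  ..#.. -> #   bit 4 = 1  t=1,i=11
  ...## -> #   bit 3 = 1  t=1,i=5
  ...#. -> .   bit 2 = 0  t=2,i=0
  ....# -> #   bit 1 = 1  t=1,i=14
  ..... -> #   bit 0 = 1  t=2,i=18
  bits 00001110111011010011010001011011 = 250426459

250426459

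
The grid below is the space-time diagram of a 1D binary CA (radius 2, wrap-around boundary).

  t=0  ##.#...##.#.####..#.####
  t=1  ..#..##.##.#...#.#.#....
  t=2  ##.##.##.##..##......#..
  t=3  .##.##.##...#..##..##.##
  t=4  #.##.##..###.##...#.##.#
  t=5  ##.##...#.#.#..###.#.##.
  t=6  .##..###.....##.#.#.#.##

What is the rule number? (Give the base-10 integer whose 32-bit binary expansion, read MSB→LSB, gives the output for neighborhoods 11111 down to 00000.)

487549454

  nb #####: next=.  (t=0,i=22, bit31=0)
  nb ####.: next=.  (t=0,i=0, bit30=0)
  nb ###.#: next=.  (t=0,i=1, bit29=0)
  nb ###..: next=#  (t=0,i=15, bit28=1)
  nb ##.##: next=#  (t=1,i=7, bit27=1)
  nb ##.#.: next=#  (t=0,i=2, bit26=1)
  nb ##..#: next=.  (t=0,i=16, bit25=0)
  nb ##...: next=#  (t=2,i=15, bit24=1)
  nb #.###: next=.  (t=0,i=12, bit23=0)
  nb #.##.: next=.  (t=1,i=8, bit22=0)
  nb #.#.#: next=.  (t=0,i=10, bit21=0)
  nb #.#..: next=.  (t=0,i=3, bit20=0)
  nb #..##: next=#  (t=1,i=4, bit19=1)
  nb #..#.: next=#  (t=0,i=17, bit18=1)
  nb #...#: next=#  (t=0,i=5, bit17=1)
  nb #....: next=#  (t=1,i=21, bit16=1)
  nb .####: next=.  (t=0,i=13, bit15=0)
  nb .###.: next=#  (t=4,i=10, bit14=1)
  nb .##.#: next=#  (t=0,i=8, bit13=1)
  nb .##..: next=.  (t=2,i=10, bit12=0)
  nb .#.##: next=#  (t=0,i=11, bit11=1)
  nb .#.#.: next=.  (t=1,i=16, bit10=0)
  nb .#..#: next=#  (t=1,i=3, bit9=1)
  nb .#...: next=.  (t=0,i=4, bit8=0)
  nb ..###: next=.  (t=4,i=9, bit7=0)
  nb ..##.: next=.  (t=0,i=7, bit6=0)
  nb ..#.#: next=.  (t=0,i=18, bit5=0)
  nb ..#..: next=.  (t=1,i=2, bit4=0)
  nb ...##: next=#  (t=0,i=6, bit3=1)
  nb ...#.: next=#  (t=1,i=1, bit2=1)
  nb ....#: next=#  (t=1,i=0, bit1=1)
  nb .....: next=.  (t=1,i=22, bit0=0)
  bits 00011101000011110110101000001110 = 487549454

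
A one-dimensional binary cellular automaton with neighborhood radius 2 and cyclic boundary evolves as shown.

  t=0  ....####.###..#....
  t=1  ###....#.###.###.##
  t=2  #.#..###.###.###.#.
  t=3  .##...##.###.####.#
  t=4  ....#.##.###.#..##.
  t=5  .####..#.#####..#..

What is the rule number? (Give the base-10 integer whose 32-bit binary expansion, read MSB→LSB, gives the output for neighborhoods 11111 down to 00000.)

3029755255

  #####|#  b31=1 t=1,i=0
  ####.|.  b30=0 t=0,i=6
  ###.#|#  b29=1 t=0,i=7
  ###..|#  b28=1 t=0,i=11
  ##.##|.  b27=0 t=0,i=8
  ##.#.|#  b26=1 t=2,i=16
  ##..#|.  b25=0 t=0,i=12
  ##...|.  b24=0 t=1,i=3
  #.###|#  b23=1 t=0,i=9
  #.##.|.  b22=0 t=3,i=1
  #.#.#|.  b21=0 t=2,i=0
  #.#..|#  b20=1 t=2,i=2
  #..##|.  b19=0 t=2,i=4
  #..#.|#  b18=1 t=0,i=13
  #...#|#  b17=1 t=3,i=4
  #....|.  b16=0 t=0,i=16
  .####|.  b15=0 t=0,i=5
  .###.|#  b14=1 t=0,i=10
  .##.#|#  b13=1 t=3,i=7
  .##..|.  b12=0 t=3,i=2
  .#.##|.  b11=0 t=1,i=8
  .#.#.|#  b10=1 t=2,i=1
  .#..#|.  b9=0 t=2,i=3
  .#...|#  b8=1 t=0,i=15
  ..###|.  b7=0 t=0,i=4
  ..##.|#  b6=1 t=3,i=6
  ..#.#|#  b5=1 t=1,i=7
  ..#..|#  b4=1 t=0,i=14
  ...##|.  b3=0 t=0,i=3
  ...#.|#  b2=1 t=1,i=6
  ....#|#  b1=1 t=0,i=2
  .....|#  b0=1 t=0,i=0
  bits 10110100100101100110010101110111 = 3029755255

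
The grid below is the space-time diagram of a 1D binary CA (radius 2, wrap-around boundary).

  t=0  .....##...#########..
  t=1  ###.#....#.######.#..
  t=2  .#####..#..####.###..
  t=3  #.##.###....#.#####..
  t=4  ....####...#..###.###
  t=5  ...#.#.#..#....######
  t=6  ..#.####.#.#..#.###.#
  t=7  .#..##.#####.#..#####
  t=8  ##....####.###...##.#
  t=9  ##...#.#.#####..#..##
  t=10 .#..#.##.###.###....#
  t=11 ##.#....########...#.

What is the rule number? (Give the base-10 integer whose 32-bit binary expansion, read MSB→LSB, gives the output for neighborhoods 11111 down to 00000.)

3199517965

  ##### -> #   bit 31 = 1  t=0,i=12
  ####. -> .   bit 30 = 0  t=0,i=17
  ###.# -> #   bit 29 = 1  t=1,i=2
  ###.. -> #   bit 28 = 1  t=0,i=18
  ##.## -> #   bit 27 = 1  t=2,i=15
  ##.#. -> #   bit 26 = 1  t=1,i=3
  ##..# -> #   bit 25 = 1  t=2,i=6
  ##... -> .   bit 24 = 0  t=0,i=7
  #.### -> #   bit 23 = 1  t=1,i=11
  #.##. -> .   bit 22 = 0  t=3,i=2
  #.#.# -> #   bit 21 = 1  t=5,i=5
  #.#.. -> #   bit 20 = 1  t=1,i=4
  #..## -> .   bit 19 = 0  t=1,i=20
  #..#. -> #   bit 18 = 1  t=2,i=7
  #...# -> .   bit 17 = 0  t=0,i=8
  #.... -> .   bit 16 = 0  t=0,i=20
  .#### -> #   bit 15 = 1  t=0,i=11
  .###. -> #   bit 14 = 1  t=1,i=1
  .##.# -> .   bit 13 = 0  t=3,i=3
  .##.. -> .   bit 12 = 0  t=0,i=6
  .#.## -> .   bit 11 = 0  t=1,i=10
  .#.#. -> #   bit 10 = 1  t=5,i=4
  .#..# -> .   bit 9 = 0  t=1,i=19
  .#... -> #   bit 8 = 1  t=1,i=5
  ..### -> .   bit 7 = 0  t=0,i=10
  ..##. -> .   bit 6 = 0  t=0,i=5
  ..#.# -> .   bit 5 = 0  t=1,i=9
  ..#.. -> .   bit 4 = 0  t=2,i=8
  ...## -> #   bit 3 = 1  t=0,i=4
  ...#. -> #   bit 2 = 1  t=1,i=8
  ....# -> .   bit 1 = 0  t=0,i=3
  ..... -> #   bit 0 = 1  t=0,i=0
  bits 10111110101101001100010100001101 = 3199517965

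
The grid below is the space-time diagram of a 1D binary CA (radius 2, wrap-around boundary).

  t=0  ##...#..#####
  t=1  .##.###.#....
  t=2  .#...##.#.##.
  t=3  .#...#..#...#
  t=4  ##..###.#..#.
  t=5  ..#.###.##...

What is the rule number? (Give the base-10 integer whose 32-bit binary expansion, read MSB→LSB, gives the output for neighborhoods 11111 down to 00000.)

  ##### -> .   bit 31 = 0  t=0,i=10
  ####. -> .   bit 30 = 0  t=0,i=0
  ###.# -> #   bit 29 = 1  t=1,i=6
  ###.. -> #   bit 28 = 1  t=0,i=1
  ##.## -> .   bit 27 = 0  t=1,i=3
  ##.#. -> .   bit 26 = 0  t=1,i=7
  ##..# -> #   bit 25 = 1  t=2,i=12
  ##... -> #   bit 24 = 1  t=0,i=2
  #.### -> .   bit 23 = 0  t=1,i=4
  #.##. -> .   bit 22 = 0  t=2,i=10
  #.#.# -> #   bit 21 = 1  t=2,i=8
  #.#.. -> #   bit 20 = 1  t=1,i=8
  #..## -> .   bit 19 = 0  t=0,i=7
  #..#. -> .   bit 18 = 0  t=2,i=0
  #...# -> .   bit 17 = 0  t=0,i=3
  #.... -> #   bit 16 = 1  t=1,i=10
  .#### -> .   bit 15 = 0  t=0,i=9
  .###. -> #   bit 14 = 1  t=1,i=5
  .##.# -> .   bit 13 = 0  t=1,i=2
  .##.. -> .   bit 12 = 0  t=2,i=11
  .#.## -> .   bit 11 = 0  t=2,i=9
  .#.#. -> #   bit 10 = 1  t=3,i=0
  .#..# -> #   bit 9 = 1  t=0,i=6
  .#... -> .   bit 8 = 0  t=1,i=9
  ..### -> #   bit 7 = 1  t=0,i=8
  ..##. -> #   bit 6 = 1  t=1,i=1
  ..#.# -> .   bit 5 = 0  t=3,i=12
  ..#.. -> #   bit 4 = 1  t=0,i=5
  ...## -> .   bit 3 = 0  t=1,i=0
  ...#. -> #   bit 2 = 1  t=0,i=4
  ....# -> .   bit 1 = 0  t=1,i=12
  ..... -> #   bit 0 = 1  t=1,i=11
  bits 00110011001100010100011011010101 = 858867413

858867413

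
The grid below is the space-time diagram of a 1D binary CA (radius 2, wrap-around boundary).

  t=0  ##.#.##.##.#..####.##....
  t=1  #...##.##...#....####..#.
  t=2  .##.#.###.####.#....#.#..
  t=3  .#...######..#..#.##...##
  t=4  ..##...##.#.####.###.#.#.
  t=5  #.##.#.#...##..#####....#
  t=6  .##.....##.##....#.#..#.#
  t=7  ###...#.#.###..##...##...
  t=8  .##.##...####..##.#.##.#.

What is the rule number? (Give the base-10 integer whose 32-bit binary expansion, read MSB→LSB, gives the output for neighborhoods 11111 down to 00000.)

  nb #####: next=#  (t=3,i=7, bit31=1)
  nb ####.: next=.  (t=0,i=16, bit30=0)
  nb ###.#: next=#  (t=0,i=17, bit29=1)
  nb ###..: next=#  (t=1,i=20, bit28=1)
  nb ##.##: next=#  (t=0,i=7, bit27=1)
  nb ##.#.: next=.  (t=0,i=2, bit26=0)
  nb ##..#: next=.  (t=1,i=21, bit25=0)
  nb ##...: next=.  (t=0,i=21, bit24=0)
  nb #.###: next=#  (t=2,i=6, bit23=1)
  nb #.##.: next=#  (t=0,i=5, bit22=1)
  nb #.#.#: next=.  (t=0,i=3, bit21=0)
  nb #.#..: next=.  (t=0,i=11, bit20=0)
  nb #..##: next=.  (t=0,i=13, bit19=0)
  nb #..#.: next=#  (t=1,i=22, bit18=1)
  nb #...#: next=#  (t=1,i=2, bit17=1)
  nb #....: next=.  (t=0,i=22, bit16=0)
  nb .####: next=.  (t=0,i=15, bit15=0)
  nb .###.: next=#  (t=2,i=7, bit14=1)
  nb .##.#: next=.  (t=0,i=1, bit13=0)
  nb .##..: next=#  (t=0,i=20, bit12=1)
  nb .#.##: next=#  (t=0,i=4, bit11=1)
  nb .#.#.: next=.  (t=1,i=24, bit10=0)
  nb .#..#: next=#  (t=0,i=12, bit9=1)
  nb .#...: next=#  (t=1,i=1, bit8=1)
  nb ..###: next=.  (t=0,i=14, bit7=0)
  nb ..##.: next=#  (t=0,i=0, bit6=1)
  nb ..#.#: next=.  (t=1,i=23, bit5=0)
  nb ..#..: next=#  (t=1,i=12, bit4=1)
  nb ...##: next=.  (t=0,i=24, bit3=0)
  nb ...#.: next=#  (t=1,i=11, bit2=1)
  nb ....#: next=#  (t=0,i=23, bit1=1)
  nb .....: next=.  (t=6,i=5, bit0=0)
  bits 10111000110001100101101101010110 = 3100007254

3100007254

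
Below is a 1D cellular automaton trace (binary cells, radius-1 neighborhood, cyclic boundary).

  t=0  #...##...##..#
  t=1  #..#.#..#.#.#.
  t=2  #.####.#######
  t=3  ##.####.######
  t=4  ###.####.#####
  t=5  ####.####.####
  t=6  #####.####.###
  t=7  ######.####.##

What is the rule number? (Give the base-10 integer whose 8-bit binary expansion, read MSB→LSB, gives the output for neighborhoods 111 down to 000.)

230

  ###|#  b7=1 t=2,i=3
  ##.|#  b6=1 t=0,i=0
  #.#|#  b5=1 t=1,i=4
  #..|.  b4=0 t=0,i=1
  .##|.  b3=0 t=0,i=4
  .#.|#  b2=1 t=1,i=0
  ..#|#  b1=1 t=0,i=3
  ...|.  b0=0 t=0,i=2
  bits 11100110 = 230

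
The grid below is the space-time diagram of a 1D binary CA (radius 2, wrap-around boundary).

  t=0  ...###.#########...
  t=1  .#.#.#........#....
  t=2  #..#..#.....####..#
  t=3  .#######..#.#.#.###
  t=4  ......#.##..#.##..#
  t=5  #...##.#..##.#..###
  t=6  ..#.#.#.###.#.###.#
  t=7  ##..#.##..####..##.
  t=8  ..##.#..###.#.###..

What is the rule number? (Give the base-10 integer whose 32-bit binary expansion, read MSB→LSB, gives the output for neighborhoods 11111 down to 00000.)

  nb #####: next=.  (t=0,i=9, bit31=0)
  nb ####.: next=#  (t=0,i=14, bit30=1)
  nb ###.#: next=#  (t=0,i=5, bit29=1)
  nb ###..: next=.  (t=0,i=15, bit28=0)
  nb ##.##: next=.  (t=0,i=6, bit27=0)
  nb ##.#.: next=#  (t=5,i=6, bit26=1)
  nb ##..#: next=#  (t=2,i=1, bit25=1)
  nb ##...: next=.  (t=0,i=16, bit24=0)
  nb #.###: next=.  (t=0,i=7, bit23=0)
  nb #.##.: next=.  (t=4,i=8, bit22=0)
  nb #.#.#: next=#  (t=1,i=3, bit21=1)
  nb #.#..: next=.  (t=1,i=5, bit20=0)
  nb #..##: next=#  (t=2,i=17, bit19=1)
  nb #..#.: next=#  (t=2,i=2, bit18=1)
  nb #...#: next=#  (t=5,i=2, bit17=1)
  nb #....: next=.  (t=0,i=17, bit16=0)
  nb .####: next=.  (t=0,i=8, bit15=0)
  nb .###.: next=.  (t=0,i=4, bit14=0)
  nb .##.#: next=.  (t=5,i=5, bit13=0)
  nb .##..: next=.  (t=2,i=0, bit12=0)
  nb .#.##: next=#  (t=3,i=15, bit11=1)
  nb .#.#.: next=.  (t=1,i=2, bit10=0)
  nb .#..#: next=#  (t=2,i=4, bit9=1)
  nb .#...: next=#  (t=1,i=6, bit8=1)
  nb ..###: next=#  (t=0,i=3, bit7=1)
  nb ..##.: next=#  (t=2,i=18, bit6=1)
  nb ..#.#: next=.  (t=1,i=1, bit5=0)
  nb ..#..: next=#  (t=1,i=14, bit4=1)
  nb ...##: next=.  (t=0,i=2, bit3=0)
  nb ...#.: next=#  (t=1,i=0, bit2=1)
  nb ....#: next=#  (t=0,i=1, bit1=1)
  nb .....: next=.  (t=0,i=0, bit0=0)
  bits 01100110001011100000101111010110 = 1714293718

1714293718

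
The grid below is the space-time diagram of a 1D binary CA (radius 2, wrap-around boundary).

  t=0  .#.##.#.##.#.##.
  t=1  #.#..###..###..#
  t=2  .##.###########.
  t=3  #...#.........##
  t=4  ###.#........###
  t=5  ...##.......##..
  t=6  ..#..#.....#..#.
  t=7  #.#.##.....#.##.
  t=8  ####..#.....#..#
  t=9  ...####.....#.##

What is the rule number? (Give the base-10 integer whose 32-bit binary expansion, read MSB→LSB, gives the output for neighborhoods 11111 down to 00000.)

398347416

  [31] ##### => .  t=2,i=6
  [30] ####. => .  t=2,i=13
  [29] ###.# => .  t=4,i=2
  [28] ###.. => #  t=1,i=7
  [27] ##.## => .  t=2,i=3
  [26] ##.#. => #  t=0,i=5
  [25] ##..# => #  t=0,i=15
  [24] ##... => #  t=3,i=1
  [23] #.### => #  t=2,i=4
  [22] #.##. => .  t=0,i=3
  [21] #.#.# => #  t=0,i=6
  [20] #.#.. => #  t=1,i=2
  [19] #..## => #  t=1,i=4
  [18] #..#. => #  t=0,i=0
  [17] #...# => #  t=3,i=2
  [16] #.... => .  t=3,i=6
  [15] .#### => .  t=2,i=5
  [14] .###. => #  t=1,i=6
  [13] .##.# => .  t=0,i=4
  [12] .##.. => .  t=0,i=14
  [11] .#.## => #  t=0,i=2
  [10] .#.#. => #  t=7,i=1
  [9] .#..# => .  t=1,i=3
  [8] .#... => .  t=3,i=5
  [7] ..### => #  t=1,i=5
  [6] ..##. => .  t=1,i=15
  [5] ..#.# => .  t=0,i=1
  [4] ..#.. => #  t=3,i=4
  [3] ...## => #  t=3,i=13
  [2] ...#. => .  t=3,i=3
  [1] ....# => .  t=3,i=12
  [0] ..... => .  t=3,i=7
  bits 00010111101111100100110010011000 = 398347416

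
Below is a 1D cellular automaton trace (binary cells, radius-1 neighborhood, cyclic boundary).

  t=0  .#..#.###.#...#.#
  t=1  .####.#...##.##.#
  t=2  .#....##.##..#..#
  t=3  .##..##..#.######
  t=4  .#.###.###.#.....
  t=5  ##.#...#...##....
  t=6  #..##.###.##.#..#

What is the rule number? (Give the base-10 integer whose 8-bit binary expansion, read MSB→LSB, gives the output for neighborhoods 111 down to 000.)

  nb ###: next=.  (t=0,i=7, bit7=0)
  nb ##.: next=.  (t=0,i=8, bit6=0)
  nb #.#: next=.  (t=0,i=0, bit5=0)
  nb #..: next=#  (t=0,i=2, bit4=1)
  nb .##: next=#  (t=0,i=6, bit3=1)
  nb .#.: next=#  (t=0,i=1, bit2=1)
  nb ..#: next=#  (t=0,i=3, bit1=1)
  nb ...: next=.  (t=0,i=12, bit0=0)
  bits 00011110 = 30

30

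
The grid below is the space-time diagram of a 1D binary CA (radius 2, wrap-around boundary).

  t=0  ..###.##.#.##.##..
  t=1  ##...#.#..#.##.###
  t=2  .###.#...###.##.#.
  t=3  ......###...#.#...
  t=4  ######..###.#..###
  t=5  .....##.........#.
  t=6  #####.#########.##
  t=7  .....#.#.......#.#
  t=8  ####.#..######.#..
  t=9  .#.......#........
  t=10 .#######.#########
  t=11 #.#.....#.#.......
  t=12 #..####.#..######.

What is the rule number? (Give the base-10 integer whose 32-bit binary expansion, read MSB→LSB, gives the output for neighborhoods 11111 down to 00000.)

453491003

  nb #####: next=.  (t=1,i=17, bit31=0)
  nb ####.: next=.  (t=1,i=0, bit30=0)
  nb ###.#: next=.  (t=0,i=4, bit29=0)
  nb ###..: next=#  (t=1,i=1, bit28=1)
  nb ##.##: next=#  (t=0,i=5, bit27=1)
  nb ##.#.: next=.  (t=0,i=8, bit26=0)
  nb ##..#: next=#  (t=4,i=6, bit25=1)
  nb ##...: next=#  (t=0,i=16, bit24=1)
  nb #.###: next=.  (t=1,i=15, bit23=0)
  nb #.##.: next=.  (t=0,i=6, bit22=0)
  nb #.#.#: next=.  (t=0,i=9, bit21=0)
  nb #.#..: next=.  (t=1,i=7, bit20=0)
  nb #..##: next=.  (t=2,i=0, bit19=0)
  nb #..#.: next=#  (t=1,i=9, bit18=1)
  nb #...#: next=#  (t=1,i=3, bit17=1)
  nb #....: next=#  (t=0,i=17, bit16=1)
  nb .####: next=#  (t=1,i=16, bit15=1)
  nb .###.: next=.  (t=0,i=3, bit14=0)
  nb .##.#: next=#  (t=0,i=7, bit13=1)
  nb .##..: next=#  (t=0,i=15, bit12=1)
  nb .#.##: next=#  (t=0,i=10, bit11=1)
  nb .#.#.: next=.  (t=1,i=6, bit10=0)
  nb .#..#: next=.  (t=1,i=8, bit9=0)
  nb .#...: next=#  (t=2,i=6, bit8=1)
  nb ..###: next=.  (t=0,i=2, bit7=0)
  nb ..##.: next=.  (t=5,i=5, bit6=0)
  nb ..#.#: next=#  (t=1,i=5, bit5=1)
  nb ..#..: next=#  (t=5,i=16, bit4=1)
  nb ...##: next=#  (t=0,i=1, bit3=1)
  nb ...#.: next=.  (t=1,i=4, bit2=0)
  nb ....#: next=#  (t=0,i=0, bit1=1)
  nb .....: next=#  (t=3,i=0, bit0=1)
  bits 00011011000001111011100100111011 = 453491003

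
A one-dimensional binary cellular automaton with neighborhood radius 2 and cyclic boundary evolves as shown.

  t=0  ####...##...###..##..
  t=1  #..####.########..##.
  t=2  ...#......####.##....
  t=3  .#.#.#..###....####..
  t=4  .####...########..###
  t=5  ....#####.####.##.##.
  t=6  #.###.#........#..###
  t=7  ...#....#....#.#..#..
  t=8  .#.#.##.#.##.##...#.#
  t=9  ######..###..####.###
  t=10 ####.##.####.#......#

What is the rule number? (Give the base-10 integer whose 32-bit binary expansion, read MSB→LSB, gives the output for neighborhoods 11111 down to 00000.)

  ##### -> #   bit 31 = 1  t=1,i=10
  ####. -> .   bit 30 = 0  t=0,i=2
  ###.# -> .   bit 29 = 0  t=1,i=6
  ###.. -> #   bit 28 = 1  t=0,i=3
  ##.## -> .   bit 27 = 0  t=1,i=7
  ##.#. -> .   bit 26 = 0  t=1,i=20
  ##..# -> #   bit 25 = 1  t=0,i=15
  ##... -> #   bit 24 = 1  t=0,i=4
  #.### -> .   bit 23 = 0  t=1,i=8
  #.##. -> #   bit 22 = 1  t=2,i=15
  #.#.# -> #   bit 21 = 1  t=3,i=3
  #.#.. -> .   bit 20 = 0  t=1,i=0
  #..## -> .   bit 19 = 0  t=0,i=16
  #..#. -> .   bit 18 = 0  t=7,i=17
  #...# -> #   bit 17 = 1  t=0,i=5
  #.... -> #   bit 16 = 1  t=2,i=5
  .#### -> .   bit 15 = 0  t=0,i=1
  .###. -> #   bit 14 = 1  t=0,i=13
  .##.# -> .   bit 13 = 0  t=1,i=19
  .##.. -> #   bit 12 = 1  t=0,i=8
  .#.## -> #   bit 11 = 1  t=8,i=4
  .#.#. -> #   bit 10 = 1  t=3,i=2
  .#..# -> .   bit 9 = 0  t=1,i=1
  .#... -> .   bit 8 = 0  t=2,i=4
  ..### -> #   bit 7 = 1  t=0,i=0
  ..##. -> .   bit 6 = 0  t=0,i=7
  ..#.# -> #   bit 5 = 1  t=3,i=1
  ..#.. -> #   bit 4 = 1  t=2,i=3
  ...## -> #   bit 3 = 1  t=0,i=6
  ...#. -> .   bit 2 = 0  t=2,i=2
  ....# -> #   bit 1 = 1  t=2,i=1
  ..... -> .   bit 0 = 0  t=2,i=0
  bits 10010011011000110101110010111010 = 2472762554

2472762554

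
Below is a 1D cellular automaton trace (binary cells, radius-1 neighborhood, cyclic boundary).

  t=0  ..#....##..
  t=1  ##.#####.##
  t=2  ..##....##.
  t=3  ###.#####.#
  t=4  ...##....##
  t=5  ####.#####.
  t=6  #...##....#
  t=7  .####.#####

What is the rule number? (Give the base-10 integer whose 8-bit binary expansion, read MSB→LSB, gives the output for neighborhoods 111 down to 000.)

59

  ###|.  b7=0 t=1,i=0
  ##.|.  b6=0 t=0,i=8
  #.#|#  b5=1 t=1,i=2
  #..|#  b4=1 t=0,i=3
  .##|#  b3=1 t=0,i=7
  .#.|.  b2=0 t=0,i=2
  ..#|#  b1=1 t=0,i=1
  ...|#  b0=1 t=0,i=0
  bits 00111011 = 59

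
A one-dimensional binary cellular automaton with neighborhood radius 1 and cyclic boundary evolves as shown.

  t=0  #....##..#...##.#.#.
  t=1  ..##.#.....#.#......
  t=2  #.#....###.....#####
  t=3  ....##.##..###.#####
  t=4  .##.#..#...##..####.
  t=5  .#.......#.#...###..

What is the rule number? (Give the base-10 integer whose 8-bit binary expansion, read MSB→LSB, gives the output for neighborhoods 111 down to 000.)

137

  ### -> #   bit 7 = 1  t=2,i=8
  ##. -> .   bit 6 = 0  t=0,i=6
  #.# -> .   bit 5 = 0  t=0,i=15
  #.. -> .   bit 4 = 0  t=0,i=1
  .## -> #   bit 3 = 1  t=0,i=5
  .#. -> .   bit 2 = 0  t=0,i=0
  ..# -> .   bit 1 = 0  t=0,i=4
  ... -> #   bit 0 = 1  t=0,i=2
  bits 10001001 = 137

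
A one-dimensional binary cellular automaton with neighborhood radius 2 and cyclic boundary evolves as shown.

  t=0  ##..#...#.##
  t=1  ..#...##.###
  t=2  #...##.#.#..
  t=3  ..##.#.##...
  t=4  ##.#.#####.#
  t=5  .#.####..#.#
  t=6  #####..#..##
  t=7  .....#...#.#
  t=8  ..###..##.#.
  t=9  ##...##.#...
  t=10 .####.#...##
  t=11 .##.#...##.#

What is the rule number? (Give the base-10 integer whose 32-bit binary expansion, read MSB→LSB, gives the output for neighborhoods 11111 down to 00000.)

602586127

  #####|.  b31=0 t=4,i=7
  ####.|.  b30=0 t=0,i=0
  ###.#|#  b29=1 t=4,i=1
  ###..|.  b28=0 t=0,i=1
  ##.##|.  b27=0 t=1,i=8
  ##.#.|.  b26=0 t=2,i=6
  ##..#|#  b25=1 t=0,i=2
  ##...|#  b24=1 t=3,i=9
  #.###|#  b23=1 t=0,i=10
  #.##.|#  b22=1 t=3,i=7
  #.#.#|#  b21=1 t=2,i=7
  #.#..|.  b20=0 t=2,i=9
  #..##|#  b19=1 t=6,i=9
  #..#.|.  b18=0 t=0,i=3
  #...#|#  b17=1 t=0,i=6
  #....|.  b16=0 t=3,i=10
  .####|#  b15=1 t=0,i=11
  .###.|.  b14=0 t=1,i=10
  .##.#|#  b13=1 t=1,i=7
  .##..|#  b12=1 t=3,i=8
  .#.##|#  b11=1 t=0,i=9
  .#.#.|#  b10=1 t=2,i=8
  .#..#|.  b9=0 t=2,i=10
  .#...|.  b8=0 t=0,i=5
  ..###|.  b7=0 t=6,i=10
  ..##.|.  b6=0 t=1,i=6
  ..#.#|.  b5=0 t=0,i=8
  ..#..|.  b4=0 t=0,i=4
  ...##|#  b3=1 t=1,i=5
  ...#.|#  b2=1 t=0,i=7
  ....#|#  b1=1 t=3,i=0
  .....|#  b0=1 t=3,i=11
  bits 00100011111010101011110000001111 = 602586127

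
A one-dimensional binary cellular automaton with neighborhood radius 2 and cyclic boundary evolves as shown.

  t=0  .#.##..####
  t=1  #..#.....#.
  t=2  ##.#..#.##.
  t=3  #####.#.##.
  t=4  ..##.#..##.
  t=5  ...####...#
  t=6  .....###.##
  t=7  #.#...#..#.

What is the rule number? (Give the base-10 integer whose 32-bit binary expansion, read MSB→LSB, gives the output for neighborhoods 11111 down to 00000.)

3578815029

  [31] ##### => #  t=3,i=2
  [30] ####. => #  t=0,i=9
  [29] ###.# => .  t=0,i=10
  [28] ###.. => #  t=5,i=6
  [27] ##.## => .  t=2,i=10
  [26] ##.#. => #  t=0,i=0
  [25] ##..# => .  t=0,i=5
  [24] ##... => #  t=4,i=10
  [23] #.### => .  t=3,i=0
  [22] #.##. => #  t=0,i=3
  [21] #.#.# => .  t=0,i=1
  [20] #.#.. => #  t=1,i=0
  [19] #..## => .  t=0,i=6
  [18] #..#. => .  t=1,i=2
  [17] #...# => .  t=4,i=0
  [16] #.... => .  t=1,i=5
  [15] .#### => .  t=0,i=8
  [14] .###. => #  t=6,i=6
  [13] .##.# => #  t=2,i=1
  [12] .##.. => .  t=0,i=4
  [11] .#.## => .  t=0,i=2
  [10] .#.#. => .  t=1,i=10
  [9] .#..# => #  t=1,i=1
  [8] .#... => .  t=1,i=4
  [7] ..### => .  t=0,i=7
  [6] ..##. => .  t=4,i=2
  [5] ..#.# => #  t=1,i=9
  [4] ..#.. => #  t=1,i=3
  [3] ...## => .  t=4,i=1
  [2] ...#. => #  t=1,i=8
  [1] ....# => .  t=1,i=7
  [0] ..... => #  t=1,i=6
  bits 11010101010100000110001000110101 = 3578815029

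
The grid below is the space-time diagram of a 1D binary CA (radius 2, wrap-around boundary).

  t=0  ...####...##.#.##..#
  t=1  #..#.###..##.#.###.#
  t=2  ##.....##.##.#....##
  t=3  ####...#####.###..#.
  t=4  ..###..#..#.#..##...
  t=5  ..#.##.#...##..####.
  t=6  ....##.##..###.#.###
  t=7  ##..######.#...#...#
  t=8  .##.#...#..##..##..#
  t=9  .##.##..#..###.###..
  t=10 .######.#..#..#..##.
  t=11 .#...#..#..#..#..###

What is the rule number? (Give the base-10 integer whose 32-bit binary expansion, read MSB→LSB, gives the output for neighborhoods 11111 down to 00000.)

  ##### -> .   bit 31 = 0  t=3,i=9
  ####. -> #   bit 30 = 1  t=0,i=5
  ###.# -> .   bit 29 = 0  t=1,i=17
  ###.. -> #   bit 28 = 1  t=0,i=6
  ##.## -> #   bit 27 = 1  t=1,i=18
  ##.#. -> .   bit 26 = 0  t=0,i=12
  ##..# -> #   bit 25 = 1  t=0,i=17
  ##... -> #   bit 24 = 1  t=0,i=7
  #.### -> .   bit 23 = 0  t=1,i=5
  #.##. -> #   bit 22 = 1  t=0,i=15
  #.#.# -> #   bit 21 = 1  t=0,i=13
  #.#.. -> #   bit 20 = 1  t=2,i=13
  #..## -> .   bit 19 = 0  t=1,i=9
  #..#. -> .   bit 18 = 0  t=0,i=18
  #...# -> .   bit 17 = 0  t=0,i=1
  #.... -> #   bit 16 = 1  t=2,i=3
  .#### -> .   bit 15 = 0  t=0,i=4
  .###. -> .   bit 14 = 0  t=1,i=6
  .##.# -> #   bit 13 = 1  t=0,i=11
  .##.. -> #   bit 12 = 1  t=0,i=16
  .#.## -> .   bit 11 = 0  t=0,i=14
  .#.#. -> #   bit 10 = 1  t=4,i=11
  .#..# -> .   bit 9 = 0  t=4,i=8
  .#... -> #   bit 8 = 1  t=0,i=0
  ..### -> #   bit 7 = 1  t=0,i=3
  ..##. -> #   bit 6 = 1  t=0,i=10
  ..#.# -> .   bit 5 = 0  t=1,i=3
  ..#.. -> #   bit 4 = 1  t=0,i=19
  ...## -> .   bit 3 = 0  t=0,i=2
  ...#. -> .   bit 2 = 0  t=5,i=1
  ....# -> .   bit 1 = 0  t=2,i=5
  ..... -> .   bit 0 = 0  t=2,i=4
  bits 01011011011100010011010111010000 = 1534146000

1534146000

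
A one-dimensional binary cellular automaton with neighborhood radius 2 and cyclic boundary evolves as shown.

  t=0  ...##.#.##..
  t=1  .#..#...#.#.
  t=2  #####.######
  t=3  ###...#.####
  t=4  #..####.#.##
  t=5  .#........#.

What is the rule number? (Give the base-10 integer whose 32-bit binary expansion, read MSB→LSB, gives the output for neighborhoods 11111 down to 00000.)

  nb #####: next=#  (t=2,i=0, bit31=1)
  nb ####.: next=.  (t=2,i=3, bit30=0)
  nb ###.#: next=.  (t=2,i=4, bit29=0)
  nb ###..: next=.  (t=3,i=2, bit28=0)
  nb ##.##: next=.  (t=2,i=5, bit27=0)
  nb ##.#.: next=.  (t=0,i=5, bit26=0)
  nb ##..#: next=#  (t=4,i=1, bit25=1)
  nb ##...: next=#  (t=0,i=10, bit24=1)
  nb #.###: next=#  (t=2,i=6, bit23=1)
  nb #.##.: next=#  (t=0,i=8, bit22=1)
  nb #.#.#: next=.  (t=0,i=6, bit21=0)
  nb #.#..: next=#  (t=1,i=10, bit20=1)
  nb #..##: next=.  (t=4,i=2, bit19=0)
  nb #..#.: next=#  (t=1,i=0, bit18=1)
  nb #...#: next=#  (t=1,i=6, bit17=1)
  nb #....: next=.  (t=0,i=11, bit16=0)
  nb .####: next=.  (t=2,i=7, bit15=0)
  nb .###.: next=.  (t=4,i=11, bit14=0)
  nb .##.#: next=#  (t=0,i=4, bit13=1)
  nb .##..: next=.  (t=0,i=9, bit12=0)
  nb .#.##: next=.  (t=0,i=7, bit11=0)
  nb .#.#.: next=#  (t=1,i=9, bit10=1)
  nb .#..#: next=#  (t=1,i=2, bit9=1)
  nb .#...: next=.  (t=1,i=5, bit8=0)
  nb ..###: next=.  (t=4,i=3, bit7=0)
  nb ..##.: next=.  (t=0,i=3, bit6=0)
  nb ..#.#: next=#  (t=1,i=8, bit5=1)
  nb ..#..: next=#  (t=1,i=1, bit4=1)
  nb ...##: next=.  (t=0,i=2, bit3=0)
  nb ...#.: next=#  (t=1,i=7, bit2=1)
  nb ....#: next=#  (t=0,i=1, bit1=1)
  nb .....: next=.  (t=0,i=0, bit0=0)
  bits 10000011110101100010011000110110 = 2211849782

2211849782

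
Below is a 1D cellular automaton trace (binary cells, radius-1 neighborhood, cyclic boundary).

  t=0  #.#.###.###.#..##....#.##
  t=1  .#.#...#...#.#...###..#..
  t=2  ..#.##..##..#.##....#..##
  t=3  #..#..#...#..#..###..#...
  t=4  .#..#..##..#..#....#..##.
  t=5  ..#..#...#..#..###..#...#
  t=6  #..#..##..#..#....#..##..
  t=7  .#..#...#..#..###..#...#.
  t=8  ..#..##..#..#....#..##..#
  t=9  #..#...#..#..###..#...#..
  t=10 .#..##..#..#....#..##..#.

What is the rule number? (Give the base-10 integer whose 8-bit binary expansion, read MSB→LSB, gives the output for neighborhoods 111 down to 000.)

49

  ###|.  b7=0 t=0,i=5
  ##.|.  b6=0 t=0,i=0
  #.#|#  b5=1 t=0,i=1
  #..|#  b4=1 t=0,i=13
  .##|.  b3=0 t=0,i=4
  .#.|.  b2=0 t=0,i=2
  ..#|.  b1=0 t=0,i=14
  ...|#  b0=1 t=0,i=18
  bits 00110001 = 49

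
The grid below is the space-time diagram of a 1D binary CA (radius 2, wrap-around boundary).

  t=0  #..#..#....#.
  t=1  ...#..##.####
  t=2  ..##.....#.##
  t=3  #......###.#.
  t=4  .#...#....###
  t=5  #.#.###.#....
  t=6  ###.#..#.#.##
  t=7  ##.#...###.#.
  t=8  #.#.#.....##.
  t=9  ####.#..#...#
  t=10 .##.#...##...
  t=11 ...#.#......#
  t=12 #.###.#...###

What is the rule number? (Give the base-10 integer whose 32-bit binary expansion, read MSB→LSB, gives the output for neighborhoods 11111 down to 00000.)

3605005622

  [31] ##### => #  t=6,i=0
  [30] ####. => #  t=1,i=11
  [29] ###.# => .  t=3,i=9
  [28] ###.. => #  t=1,i=12
  [27] ##.## => .  t=1,i=8
  [26] ##.#. => #  t=3,i=10
  [25] ##..# => #  t=2,i=0
  [24] ##... => .  t=1,i=0
  [23] #.### => #  t=1,i=9
  [22] #.##. => #  t=2,i=11
  [21] #.#.# => #  t=3,i=11
  [20] #.#.. => .  t=0,i=0
  [19] #..## => .  t=1,i=5
  [18] #..#. => .  t=0,i=2
  [17] #...# => .  t=1,i=1
  [16] #.... => .  t=0,i=8
  [15] .#### => .  t=1,i=10
  [14] .###. => .  t=3,i=8
  [13] .##.# => .  t=1,i=7
  [12] .##.. => .  t=2,i=3
  [11] .#.## => .  t=2,i=10
  [10] .#.#. => #  t=0,i=12
  [9] .#..# => .  t=0,i=1
  [8] .#... => #  t=0,i=7
  [7] ..### => .  t=3,i=7
  [6] ..##. => .  t=1,i=6
  [5] ..#.# => #  t=0,i=11
  [4] ..#.. => #  t=0,i=3
  [3] ...## => .  t=3,i=6
  [2] ...#. => #  t=0,i=10
  [1] ....# => #  t=0,i=9
  [0] ..... => .  t=2,i=6
  bits 11010110111000000000010100110110 = 3605005622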